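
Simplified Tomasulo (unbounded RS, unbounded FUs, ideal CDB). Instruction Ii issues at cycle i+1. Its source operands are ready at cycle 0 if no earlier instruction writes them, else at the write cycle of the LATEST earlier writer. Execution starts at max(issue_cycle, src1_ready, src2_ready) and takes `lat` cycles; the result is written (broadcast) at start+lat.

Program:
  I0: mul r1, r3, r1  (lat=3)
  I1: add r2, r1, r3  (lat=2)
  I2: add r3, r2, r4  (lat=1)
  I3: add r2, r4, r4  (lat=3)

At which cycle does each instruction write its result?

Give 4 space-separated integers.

Answer: 4 6 7 7

Derivation:
I0 mul r1: issue@1 deps=(None,None) exec_start@1 write@4
I1 add r2: issue@2 deps=(0,None) exec_start@4 write@6
I2 add r3: issue@3 deps=(1,None) exec_start@6 write@7
I3 add r2: issue@4 deps=(None,None) exec_start@4 write@7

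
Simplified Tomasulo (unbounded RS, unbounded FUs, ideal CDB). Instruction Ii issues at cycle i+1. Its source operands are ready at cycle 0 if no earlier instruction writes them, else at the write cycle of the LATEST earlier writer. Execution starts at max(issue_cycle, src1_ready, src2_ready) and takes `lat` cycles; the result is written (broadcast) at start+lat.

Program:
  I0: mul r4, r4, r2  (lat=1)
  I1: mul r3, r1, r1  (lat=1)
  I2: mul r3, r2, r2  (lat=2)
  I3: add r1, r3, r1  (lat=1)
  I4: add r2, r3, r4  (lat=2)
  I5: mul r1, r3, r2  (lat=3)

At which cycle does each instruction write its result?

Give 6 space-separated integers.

Answer: 2 3 5 6 7 10

Derivation:
I0 mul r4: issue@1 deps=(None,None) exec_start@1 write@2
I1 mul r3: issue@2 deps=(None,None) exec_start@2 write@3
I2 mul r3: issue@3 deps=(None,None) exec_start@3 write@5
I3 add r1: issue@4 deps=(2,None) exec_start@5 write@6
I4 add r2: issue@5 deps=(2,0) exec_start@5 write@7
I5 mul r1: issue@6 deps=(2,4) exec_start@7 write@10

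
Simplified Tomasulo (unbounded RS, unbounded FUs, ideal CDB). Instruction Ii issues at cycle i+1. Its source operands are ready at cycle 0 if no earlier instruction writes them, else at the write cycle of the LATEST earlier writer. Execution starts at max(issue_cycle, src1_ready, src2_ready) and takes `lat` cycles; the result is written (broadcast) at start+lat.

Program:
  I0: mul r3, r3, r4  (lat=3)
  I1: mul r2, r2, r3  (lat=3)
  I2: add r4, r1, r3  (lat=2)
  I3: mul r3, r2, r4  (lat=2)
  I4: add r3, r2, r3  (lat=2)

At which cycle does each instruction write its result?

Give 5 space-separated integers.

I0 mul r3: issue@1 deps=(None,None) exec_start@1 write@4
I1 mul r2: issue@2 deps=(None,0) exec_start@4 write@7
I2 add r4: issue@3 deps=(None,0) exec_start@4 write@6
I3 mul r3: issue@4 deps=(1,2) exec_start@7 write@9
I4 add r3: issue@5 deps=(1,3) exec_start@9 write@11

Answer: 4 7 6 9 11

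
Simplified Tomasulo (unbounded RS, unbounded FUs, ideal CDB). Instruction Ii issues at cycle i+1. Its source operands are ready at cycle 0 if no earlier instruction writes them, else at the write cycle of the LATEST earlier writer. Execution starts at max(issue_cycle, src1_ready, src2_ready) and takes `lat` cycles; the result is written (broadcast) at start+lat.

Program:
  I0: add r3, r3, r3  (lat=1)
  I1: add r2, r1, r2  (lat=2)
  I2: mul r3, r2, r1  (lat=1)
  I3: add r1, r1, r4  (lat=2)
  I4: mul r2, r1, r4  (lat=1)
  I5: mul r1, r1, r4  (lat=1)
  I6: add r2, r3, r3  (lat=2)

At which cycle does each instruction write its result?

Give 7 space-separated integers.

I0 add r3: issue@1 deps=(None,None) exec_start@1 write@2
I1 add r2: issue@2 deps=(None,None) exec_start@2 write@4
I2 mul r3: issue@3 deps=(1,None) exec_start@4 write@5
I3 add r1: issue@4 deps=(None,None) exec_start@4 write@6
I4 mul r2: issue@5 deps=(3,None) exec_start@6 write@7
I5 mul r1: issue@6 deps=(3,None) exec_start@6 write@7
I6 add r2: issue@7 deps=(2,2) exec_start@7 write@9

Answer: 2 4 5 6 7 7 9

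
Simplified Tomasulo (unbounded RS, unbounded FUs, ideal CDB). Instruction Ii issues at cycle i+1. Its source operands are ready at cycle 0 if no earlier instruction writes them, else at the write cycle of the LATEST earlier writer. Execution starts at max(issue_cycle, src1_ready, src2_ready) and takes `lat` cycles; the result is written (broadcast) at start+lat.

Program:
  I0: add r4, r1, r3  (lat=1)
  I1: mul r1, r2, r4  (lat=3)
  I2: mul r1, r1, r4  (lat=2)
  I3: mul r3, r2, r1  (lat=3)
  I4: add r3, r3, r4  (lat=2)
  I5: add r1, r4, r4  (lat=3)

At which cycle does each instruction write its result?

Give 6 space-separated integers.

I0 add r4: issue@1 deps=(None,None) exec_start@1 write@2
I1 mul r1: issue@2 deps=(None,0) exec_start@2 write@5
I2 mul r1: issue@3 deps=(1,0) exec_start@5 write@7
I3 mul r3: issue@4 deps=(None,2) exec_start@7 write@10
I4 add r3: issue@5 deps=(3,0) exec_start@10 write@12
I5 add r1: issue@6 deps=(0,0) exec_start@6 write@9

Answer: 2 5 7 10 12 9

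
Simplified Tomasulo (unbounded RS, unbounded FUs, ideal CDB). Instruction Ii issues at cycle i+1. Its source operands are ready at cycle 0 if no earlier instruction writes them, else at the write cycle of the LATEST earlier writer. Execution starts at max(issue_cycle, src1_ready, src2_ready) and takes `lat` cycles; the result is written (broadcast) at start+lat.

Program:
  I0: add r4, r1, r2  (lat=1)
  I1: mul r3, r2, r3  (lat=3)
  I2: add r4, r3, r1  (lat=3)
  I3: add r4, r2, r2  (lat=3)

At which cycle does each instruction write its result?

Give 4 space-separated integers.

I0 add r4: issue@1 deps=(None,None) exec_start@1 write@2
I1 mul r3: issue@2 deps=(None,None) exec_start@2 write@5
I2 add r4: issue@3 deps=(1,None) exec_start@5 write@8
I3 add r4: issue@4 deps=(None,None) exec_start@4 write@7

Answer: 2 5 8 7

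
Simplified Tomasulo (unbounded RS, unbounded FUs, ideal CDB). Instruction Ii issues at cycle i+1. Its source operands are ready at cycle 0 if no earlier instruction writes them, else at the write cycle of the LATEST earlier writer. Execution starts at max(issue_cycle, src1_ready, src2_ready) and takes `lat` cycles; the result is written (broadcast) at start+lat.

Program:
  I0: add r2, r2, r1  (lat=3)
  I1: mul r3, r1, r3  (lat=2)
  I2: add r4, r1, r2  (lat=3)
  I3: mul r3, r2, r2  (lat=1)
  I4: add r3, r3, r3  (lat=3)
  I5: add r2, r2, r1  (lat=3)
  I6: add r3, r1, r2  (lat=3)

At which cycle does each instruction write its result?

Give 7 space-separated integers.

Answer: 4 4 7 5 8 9 12

Derivation:
I0 add r2: issue@1 deps=(None,None) exec_start@1 write@4
I1 mul r3: issue@2 deps=(None,None) exec_start@2 write@4
I2 add r4: issue@3 deps=(None,0) exec_start@4 write@7
I3 mul r3: issue@4 deps=(0,0) exec_start@4 write@5
I4 add r3: issue@5 deps=(3,3) exec_start@5 write@8
I5 add r2: issue@6 deps=(0,None) exec_start@6 write@9
I6 add r3: issue@7 deps=(None,5) exec_start@9 write@12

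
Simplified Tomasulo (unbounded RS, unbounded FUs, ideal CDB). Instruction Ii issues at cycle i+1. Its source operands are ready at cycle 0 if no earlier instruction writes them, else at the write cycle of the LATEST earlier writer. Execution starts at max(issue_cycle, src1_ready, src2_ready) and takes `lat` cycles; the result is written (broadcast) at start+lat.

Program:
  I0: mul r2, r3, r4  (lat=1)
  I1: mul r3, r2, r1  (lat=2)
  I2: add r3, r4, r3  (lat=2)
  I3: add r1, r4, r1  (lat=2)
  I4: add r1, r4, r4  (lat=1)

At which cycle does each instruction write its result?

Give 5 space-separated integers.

Answer: 2 4 6 6 6

Derivation:
I0 mul r2: issue@1 deps=(None,None) exec_start@1 write@2
I1 mul r3: issue@2 deps=(0,None) exec_start@2 write@4
I2 add r3: issue@3 deps=(None,1) exec_start@4 write@6
I3 add r1: issue@4 deps=(None,None) exec_start@4 write@6
I4 add r1: issue@5 deps=(None,None) exec_start@5 write@6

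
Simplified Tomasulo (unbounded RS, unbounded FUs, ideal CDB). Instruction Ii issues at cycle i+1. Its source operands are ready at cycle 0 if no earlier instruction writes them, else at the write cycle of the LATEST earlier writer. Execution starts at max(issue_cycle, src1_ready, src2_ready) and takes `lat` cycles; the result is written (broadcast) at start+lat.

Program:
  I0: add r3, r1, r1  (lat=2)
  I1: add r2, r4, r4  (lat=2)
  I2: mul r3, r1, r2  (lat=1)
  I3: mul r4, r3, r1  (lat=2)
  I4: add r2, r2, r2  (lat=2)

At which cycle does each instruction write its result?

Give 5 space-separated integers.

I0 add r3: issue@1 deps=(None,None) exec_start@1 write@3
I1 add r2: issue@2 deps=(None,None) exec_start@2 write@4
I2 mul r3: issue@3 deps=(None,1) exec_start@4 write@5
I3 mul r4: issue@4 deps=(2,None) exec_start@5 write@7
I4 add r2: issue@5 deps=(1,1) exec_start@5 write@7

Answer: 3 4 5 7 7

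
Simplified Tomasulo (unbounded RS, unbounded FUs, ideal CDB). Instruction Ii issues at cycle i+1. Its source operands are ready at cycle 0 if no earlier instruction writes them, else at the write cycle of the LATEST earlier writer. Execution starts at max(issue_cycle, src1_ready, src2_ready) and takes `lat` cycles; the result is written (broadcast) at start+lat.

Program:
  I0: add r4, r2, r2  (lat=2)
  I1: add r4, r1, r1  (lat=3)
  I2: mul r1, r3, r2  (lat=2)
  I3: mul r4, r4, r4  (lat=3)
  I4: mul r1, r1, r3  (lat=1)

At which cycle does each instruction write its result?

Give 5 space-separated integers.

I0 add r4: issue@1 deps=(None,None) exec_start@1 write@3
I1 add r4: issue@2 deps=(None,None) exec_start@2 write@5
I2 mul r1: issue@3 deps=(None,None) exec_start@3 write@5
I3 mul r4: issue@4 deps=(1,1) exec_start@5 write@8
I4 mul r1: issue@5 deps=(2,None) exec_start@5 write@6

Answer: 3 5 5 8 6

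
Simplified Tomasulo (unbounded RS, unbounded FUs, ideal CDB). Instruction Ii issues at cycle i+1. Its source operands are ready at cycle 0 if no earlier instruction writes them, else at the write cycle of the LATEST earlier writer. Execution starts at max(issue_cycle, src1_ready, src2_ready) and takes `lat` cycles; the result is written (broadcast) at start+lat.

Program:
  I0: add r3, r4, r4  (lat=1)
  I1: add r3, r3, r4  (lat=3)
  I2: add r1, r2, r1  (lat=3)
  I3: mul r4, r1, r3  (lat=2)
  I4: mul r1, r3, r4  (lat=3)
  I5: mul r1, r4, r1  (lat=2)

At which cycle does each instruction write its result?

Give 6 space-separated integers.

I0 add r3: issue@1 deps=(None,None) exec_start@1 write@2
I1 add r3: issue@2 deps=(0,None) exec_start@2 write@5
I2 add r1: issue@3 deps=(None,None) exec_start@3 write@6
I3 mul r4: issue@4 deps=(2,1) exec_start@6 write@8
I4 mul r1: issue@5 deps=(1,3) exec_start@8 write@11
I5 mul r1: issue@6 deps=(3,4) exec_start@11 write@13

Answer: 2 5 6 8 11 13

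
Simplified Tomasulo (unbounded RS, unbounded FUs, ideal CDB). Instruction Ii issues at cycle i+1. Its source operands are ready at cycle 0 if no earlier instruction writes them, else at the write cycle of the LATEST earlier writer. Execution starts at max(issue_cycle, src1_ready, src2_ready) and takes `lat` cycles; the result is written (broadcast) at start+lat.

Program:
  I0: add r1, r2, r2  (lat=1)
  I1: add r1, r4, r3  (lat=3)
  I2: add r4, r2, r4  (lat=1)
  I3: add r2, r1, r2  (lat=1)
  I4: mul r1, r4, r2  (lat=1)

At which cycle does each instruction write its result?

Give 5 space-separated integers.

Answer: 2 5 4 6 7

Derivation:
I0 add r1: issue@1 deps=(None,None) exec_start@1 write@2
I1 add r1: issue@2 deps=(None,None) exec_start@2 write@5
I2 add r4: issue@3 deps=(None,None) exec_start@3 write@4
I3 add r2: issue@4 deps=(1,None) exec_start@5 write@6
I4 mul r1: issue@5 deps=(2,3) exec_start@6 write@7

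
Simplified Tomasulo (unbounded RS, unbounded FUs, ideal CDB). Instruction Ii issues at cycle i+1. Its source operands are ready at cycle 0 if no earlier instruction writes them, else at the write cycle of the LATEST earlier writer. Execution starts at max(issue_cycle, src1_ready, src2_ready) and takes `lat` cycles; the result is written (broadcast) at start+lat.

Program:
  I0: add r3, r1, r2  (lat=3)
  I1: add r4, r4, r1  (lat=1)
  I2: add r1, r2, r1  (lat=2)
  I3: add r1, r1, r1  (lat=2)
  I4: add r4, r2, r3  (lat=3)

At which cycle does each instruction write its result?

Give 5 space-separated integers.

Answer: 4 3 5 7 8

Derivation:
I0 add r3: issue@1 deps=(None,None) exec_start@1 write@4
I1 add r4: issue@2 deps=(None,None) exec_start@2 write@3
I2 add r1: issue@3 deps=(None,None) exec_start@3 write@5
I3 add r1: issue@4 deps=(2,2) exec_start@5 write@7
I4 add r4: issue@5 deps=(None,0) exec_start@5 write@8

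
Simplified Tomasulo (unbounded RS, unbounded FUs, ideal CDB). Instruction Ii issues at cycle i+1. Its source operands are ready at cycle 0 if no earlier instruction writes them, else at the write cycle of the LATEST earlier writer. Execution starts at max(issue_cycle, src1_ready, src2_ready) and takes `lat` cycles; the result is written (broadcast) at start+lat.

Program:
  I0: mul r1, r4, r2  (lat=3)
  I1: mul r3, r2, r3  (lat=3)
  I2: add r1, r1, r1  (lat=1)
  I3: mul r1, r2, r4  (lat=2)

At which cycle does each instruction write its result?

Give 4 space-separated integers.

I0 mul r1: issue@1 deps=(None,None) exec_start@1 write@4
I1 mul r3: issue@2 deps=(None,None) exec_start@2 write@5
I2 add r1: issue@3 deps=(0,0) exec_start@4 write@5
I3 mul r1: issue@4 deps=(None,None) exec_start@4 write@6

Answer: 4 5 5 6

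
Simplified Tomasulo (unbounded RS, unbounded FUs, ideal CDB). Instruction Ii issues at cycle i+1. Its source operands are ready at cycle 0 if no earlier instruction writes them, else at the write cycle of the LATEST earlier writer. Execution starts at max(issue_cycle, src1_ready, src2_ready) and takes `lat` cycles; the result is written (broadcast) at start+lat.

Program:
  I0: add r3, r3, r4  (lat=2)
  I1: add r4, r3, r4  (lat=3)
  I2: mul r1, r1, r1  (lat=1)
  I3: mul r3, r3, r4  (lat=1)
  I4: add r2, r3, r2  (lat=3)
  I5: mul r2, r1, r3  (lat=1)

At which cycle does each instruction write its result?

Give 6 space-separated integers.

Answer: 3 6 4 7 10 8

Derivation:
I0 add r3: issue@1 deps=(None,None) exec_start@1 write@3
I1 add r4: issue@2 deps=(0,None) exec_start@3 write@6
I2 mul r1: issue@3 deps=(None,None) exec_start@3 write@4
I3 mul r3: issue@4 deps=(0,1) exec_start@6 write@7
I4 add r2: issue@5 deps=(3,None) exec_start@7 write@10
I5 mul r2: issue@6 deps=(2,3) exec_start@7 write@8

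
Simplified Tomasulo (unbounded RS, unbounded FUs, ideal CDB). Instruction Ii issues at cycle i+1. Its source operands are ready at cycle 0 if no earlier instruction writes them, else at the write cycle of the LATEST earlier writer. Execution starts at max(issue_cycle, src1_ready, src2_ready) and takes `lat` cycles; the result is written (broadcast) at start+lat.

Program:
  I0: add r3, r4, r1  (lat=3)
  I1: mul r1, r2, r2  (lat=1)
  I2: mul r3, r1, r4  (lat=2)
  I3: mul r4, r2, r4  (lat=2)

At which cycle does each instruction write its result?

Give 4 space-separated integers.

Answer: 4 3 5 6

Derivation:
I0 add r3: issue@1 deps=(None,None) exec_start@1 write@4
I1 mul r1: issue@2 deps=(None,None) exec_start@2 write@3
I2 mul r3: issue@3 deps=(1,None) exec_start@3 write@5
I3 mul r4: issue@4 deps=(None,None) exec_start@4 write@6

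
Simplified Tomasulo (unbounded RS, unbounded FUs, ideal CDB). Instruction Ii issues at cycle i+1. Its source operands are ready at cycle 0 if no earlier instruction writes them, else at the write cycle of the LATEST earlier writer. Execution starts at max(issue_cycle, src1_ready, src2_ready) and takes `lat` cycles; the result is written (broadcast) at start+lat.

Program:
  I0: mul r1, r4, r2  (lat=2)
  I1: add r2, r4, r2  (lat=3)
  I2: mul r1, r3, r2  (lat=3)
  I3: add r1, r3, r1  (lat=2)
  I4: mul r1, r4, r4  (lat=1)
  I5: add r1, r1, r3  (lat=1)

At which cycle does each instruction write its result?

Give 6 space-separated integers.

Answer: 3 5 8 10 6 7

Derivation:
I0 mul r1: issue@1 deps=(None,None) exec_start@1 write@3
I1 add r2: issue@2 deps=(None,None) exec_start@2 write@5
I2 mul r1: issue@3 deps=(None,1) exec_start@5 write@8
I3 add r1: issue@4 deps=(None,2) exec_start@8 write@10
I4 mul r1: issue@5 deps=(None,None) exec_start@5 write@6
I5 add r1: issue@6 deps=(4,None) exec_start@6 write@7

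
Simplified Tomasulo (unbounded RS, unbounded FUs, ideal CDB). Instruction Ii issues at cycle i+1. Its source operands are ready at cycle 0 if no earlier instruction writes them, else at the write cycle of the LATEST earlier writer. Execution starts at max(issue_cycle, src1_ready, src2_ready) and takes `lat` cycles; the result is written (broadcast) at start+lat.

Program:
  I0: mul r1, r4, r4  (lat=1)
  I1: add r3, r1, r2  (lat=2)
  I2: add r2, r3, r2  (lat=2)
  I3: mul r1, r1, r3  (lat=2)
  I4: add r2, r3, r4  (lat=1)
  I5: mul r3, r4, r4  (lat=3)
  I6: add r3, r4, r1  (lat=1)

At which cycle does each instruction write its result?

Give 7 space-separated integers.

I0 mul r1: issue@1 deps=(None,None) exec_start@1 write@2
I1 add r3: issue@2 deps=(0,None) exec_start@2 write@4
I2 add r2: issue@3 deps=(1,None) exec_start@4 write@6
I3 mul r1: issue@4 deps=(0,1) exec_start@4 write@6
I4 add r2: issue@5 deps=(1,None) exec_start@5 write@6
I5 mul r3: issue@6 deps=(None,None) exec_start@6 write@9
I6 add r3: issue@7 deps=(None,3) exec_start@7 write@8

Answer: 2 4 6 6 6 9 8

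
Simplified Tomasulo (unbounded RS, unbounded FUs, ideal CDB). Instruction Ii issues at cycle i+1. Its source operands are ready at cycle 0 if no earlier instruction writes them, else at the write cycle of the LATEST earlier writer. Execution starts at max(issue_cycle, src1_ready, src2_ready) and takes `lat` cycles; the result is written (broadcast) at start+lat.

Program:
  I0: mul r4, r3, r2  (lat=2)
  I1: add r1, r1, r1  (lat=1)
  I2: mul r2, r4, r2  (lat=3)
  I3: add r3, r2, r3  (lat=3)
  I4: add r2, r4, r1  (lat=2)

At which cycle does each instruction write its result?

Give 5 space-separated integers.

Answer: 3 3 6 9 7

Derivation:
I0 mul r4: issue@1 deps=(None,None) exec_start@1 write@3
I1 add r1: issue@2 deps=(None,None) exec_start@2 write@3
I2 mul r2: issue@3 deps=(0,None) exec_start@3 write@6
I3 add r3: issue@4 deps=(2,None) exec_start@6 write@9
I4 add r2: issue@5 deps=(0,1) exec_start@5 write@7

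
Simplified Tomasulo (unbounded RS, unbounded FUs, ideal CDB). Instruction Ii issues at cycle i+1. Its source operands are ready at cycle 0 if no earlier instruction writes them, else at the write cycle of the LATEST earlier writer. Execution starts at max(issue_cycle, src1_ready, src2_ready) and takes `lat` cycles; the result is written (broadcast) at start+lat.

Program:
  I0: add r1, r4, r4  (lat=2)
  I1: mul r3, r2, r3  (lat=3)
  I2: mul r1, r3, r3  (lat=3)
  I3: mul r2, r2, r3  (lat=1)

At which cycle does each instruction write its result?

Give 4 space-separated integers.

I0 add r1: issue@1 deps=(None,None) exec_start@1 write@3
I1 mul r3: issue@2 deps=(None,None) exec_start@2 write@5
I2 mul r1: issue@3 deps=(1,1) exec_start@5 write@8
I3 mul r2: issue@4 deps=(None,1) exec_start@5 write@6

Answer: 3 5 8 6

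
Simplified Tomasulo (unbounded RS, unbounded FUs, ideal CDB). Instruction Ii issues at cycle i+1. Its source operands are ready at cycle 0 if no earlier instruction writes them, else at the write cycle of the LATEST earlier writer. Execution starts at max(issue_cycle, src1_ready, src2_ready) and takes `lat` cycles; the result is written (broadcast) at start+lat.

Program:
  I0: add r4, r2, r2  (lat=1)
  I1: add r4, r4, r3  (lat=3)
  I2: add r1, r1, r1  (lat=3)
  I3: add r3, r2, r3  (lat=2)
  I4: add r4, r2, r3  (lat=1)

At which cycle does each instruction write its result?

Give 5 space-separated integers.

I0 add r4: issue@1 deps=(None,None) exec_start@1 write@2
I1 add r4: issue@2 deps=(0,None) exec_start@2 write@5
I2 add r1: issue@3 deps=(None,None) exec_start@3 write@6
I3 add r3: issue@4 deps=(None,None) exec_start@4 write@6
I4 add r4: issue@5 deps=(None,3) exec_start@6 write@7

Answer: 2 5 6 6 7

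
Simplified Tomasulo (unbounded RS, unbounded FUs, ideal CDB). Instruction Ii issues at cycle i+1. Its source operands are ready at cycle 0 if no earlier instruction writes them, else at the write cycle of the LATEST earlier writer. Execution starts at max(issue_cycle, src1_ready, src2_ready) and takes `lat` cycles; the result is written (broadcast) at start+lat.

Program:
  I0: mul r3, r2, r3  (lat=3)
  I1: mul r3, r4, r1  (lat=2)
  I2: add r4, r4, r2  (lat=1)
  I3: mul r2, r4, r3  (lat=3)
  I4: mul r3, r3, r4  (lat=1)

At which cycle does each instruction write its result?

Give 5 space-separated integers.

Answer: 4 4 4 7 6

Derivation:
I0 mul r3: issue@1 deps=(None,None) exec_start@1 write@4
I1 mul r3: issue@2 deps=(None,None) exec_start@2 write@4
I2 add r4: issue@3 deps=(None,None) exec_start@3 write@4
I3 mul r2: issue@4 deps=(2,1) exec_start@4 write@7
I4 mul r3: issue@5 deps=(1,2) exec_start@5 write@6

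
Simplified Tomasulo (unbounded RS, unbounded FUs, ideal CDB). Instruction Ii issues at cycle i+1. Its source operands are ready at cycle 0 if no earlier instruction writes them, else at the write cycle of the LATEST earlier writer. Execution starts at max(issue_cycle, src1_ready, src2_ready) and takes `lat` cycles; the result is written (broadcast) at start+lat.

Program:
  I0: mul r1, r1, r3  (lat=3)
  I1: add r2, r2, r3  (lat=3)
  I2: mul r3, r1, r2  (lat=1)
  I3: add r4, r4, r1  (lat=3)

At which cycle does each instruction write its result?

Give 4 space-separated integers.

Answer: 4 5 6 7

Derivation:
I0 mul r1: issue@1 deps=(None,None) exec_start@1 write@4
I1 add r2: issue@2 deps=(None,None) exec_start@2 write@5
I2 mul r3: issue@3 deps=(0,1) exec_start@5 write@6
I3 add r4: issue@4 deps=(None,0) exec_start@4 write@7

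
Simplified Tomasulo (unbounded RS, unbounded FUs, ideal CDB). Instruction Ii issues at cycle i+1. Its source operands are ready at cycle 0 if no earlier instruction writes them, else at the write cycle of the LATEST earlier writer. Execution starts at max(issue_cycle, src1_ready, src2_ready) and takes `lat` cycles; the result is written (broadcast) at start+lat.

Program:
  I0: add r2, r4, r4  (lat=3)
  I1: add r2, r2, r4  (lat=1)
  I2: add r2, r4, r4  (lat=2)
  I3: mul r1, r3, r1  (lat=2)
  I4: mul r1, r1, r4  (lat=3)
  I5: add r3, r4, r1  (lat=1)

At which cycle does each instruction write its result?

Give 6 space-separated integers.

Answer: 4 5 5 6 9 10

Derivation:
I0 add r2: issue@1 deps=(None,None) exec_start@1 write@4
I1 add r2: issue@2 deps=(0,None) exec_start@4 write@5
I2 add r2: issue@3 deps=(None,None) exec_start@3 write@5
I3 mul r1: issue@4 deps=(None,None) exec_start@4 write@6
I4 mul r1: issue@5 deps=(3,None) exec_start@6 write@9
I5 add r3: issue@6 deps=(None,4) exec_start@9 write@10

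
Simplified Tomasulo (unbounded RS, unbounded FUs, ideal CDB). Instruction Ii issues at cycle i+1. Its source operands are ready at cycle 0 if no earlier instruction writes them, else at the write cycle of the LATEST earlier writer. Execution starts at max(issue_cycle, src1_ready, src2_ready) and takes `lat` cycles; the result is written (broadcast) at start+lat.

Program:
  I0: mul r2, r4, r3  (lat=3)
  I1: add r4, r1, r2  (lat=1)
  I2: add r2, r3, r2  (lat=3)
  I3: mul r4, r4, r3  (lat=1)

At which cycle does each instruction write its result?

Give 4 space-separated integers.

I0 mul r2: issue@1 deps=(None,None) exec_start@1 write@4
I1 add r4: issue@2 deps=(None,0) exec_start@4 write@5
I2 add r2: issue@3 deps=(None,0) exec_start@4 write@7
I3 mul r4: issue@4 deps=(1,None) exec_start@5 write@6

Answer: 4 5 7 6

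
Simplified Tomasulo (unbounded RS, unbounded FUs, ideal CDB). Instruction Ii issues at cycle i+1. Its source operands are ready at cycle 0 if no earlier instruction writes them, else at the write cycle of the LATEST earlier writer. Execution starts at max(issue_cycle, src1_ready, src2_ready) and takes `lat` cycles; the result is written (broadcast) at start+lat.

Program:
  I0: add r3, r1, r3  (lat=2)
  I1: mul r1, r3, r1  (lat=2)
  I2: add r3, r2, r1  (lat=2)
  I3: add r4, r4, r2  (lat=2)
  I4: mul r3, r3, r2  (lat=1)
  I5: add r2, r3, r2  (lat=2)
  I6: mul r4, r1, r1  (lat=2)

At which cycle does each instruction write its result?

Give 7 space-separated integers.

Answer: 3 5 7 6 8 10 9

Derivation:
I0 add r3: issue@1 deps=(None,None) exec_start@1 write@3
I1 mul r1: issue@2 deps=(0,None) exec_start@3 write@5
I2 add r3: issue@3 deps=(None,1) exec_start@5 write@7
I3 add r4: issue@4 deps=(None,None) exec_start@4 write@6
I4 mul r3: issue@5 deps=(2,None) exec_start@7 write@8
I5 add r2: issue@6 deps=(4,None) exec_start@8 write@10
I6 mul r4: issue@7 deps=(1,1) exec_start@7 write@9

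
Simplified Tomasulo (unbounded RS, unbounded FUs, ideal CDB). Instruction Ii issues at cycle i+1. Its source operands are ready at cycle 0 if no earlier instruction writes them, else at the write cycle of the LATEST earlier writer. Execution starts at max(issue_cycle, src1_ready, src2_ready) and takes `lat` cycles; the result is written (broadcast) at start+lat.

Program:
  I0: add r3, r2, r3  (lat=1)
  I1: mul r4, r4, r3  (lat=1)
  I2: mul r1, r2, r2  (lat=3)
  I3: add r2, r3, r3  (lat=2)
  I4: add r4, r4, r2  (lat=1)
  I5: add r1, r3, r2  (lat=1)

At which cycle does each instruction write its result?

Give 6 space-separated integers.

I0 add r3: issue@1 deps=(None,None) exec_start@1 write@2
I1 mul r4: issue@2 deps=(None,0) exec_start@2 write@3
I2 mul r1: issue@3 deps=(None,None) exec_start@3 write@6
I3 add r2: issue@4 deps=(0,0) exec_start@4 write@6
I4 add r4: issue@5 deps=(1,3) exec_start@6 write@7
I5 add r1: issue@6 deps=(0,3) exec_start@6 write@7

Answer: 2 3 6 6 7 7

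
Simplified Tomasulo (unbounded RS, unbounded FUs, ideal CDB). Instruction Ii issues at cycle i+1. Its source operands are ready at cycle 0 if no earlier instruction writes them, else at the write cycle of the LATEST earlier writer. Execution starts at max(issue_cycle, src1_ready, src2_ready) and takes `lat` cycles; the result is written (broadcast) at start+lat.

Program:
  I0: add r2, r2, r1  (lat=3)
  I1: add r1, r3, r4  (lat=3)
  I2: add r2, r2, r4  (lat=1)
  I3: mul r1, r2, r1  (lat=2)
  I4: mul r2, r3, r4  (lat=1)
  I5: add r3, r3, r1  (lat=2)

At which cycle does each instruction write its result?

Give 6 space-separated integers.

I0 add r2: issue@1 deps=(None,None) exec_start@1 write@4
I1 add r1: issue@2 deps=(None,None) exec_start@2 write@5
I2 add r2: issue@3 deps=(0,None) exec_start@4 write@5
I3 mul r1: issue@4 deps=(2,1) exec_start@5 write@7
I4 mul r2: issue@5 deps=(None,None) exec_start@5 write@6
I5 add r3: issue@6 deps=(None,3) exec_start@7 write@9

Answer: 4 5 5 7 6 9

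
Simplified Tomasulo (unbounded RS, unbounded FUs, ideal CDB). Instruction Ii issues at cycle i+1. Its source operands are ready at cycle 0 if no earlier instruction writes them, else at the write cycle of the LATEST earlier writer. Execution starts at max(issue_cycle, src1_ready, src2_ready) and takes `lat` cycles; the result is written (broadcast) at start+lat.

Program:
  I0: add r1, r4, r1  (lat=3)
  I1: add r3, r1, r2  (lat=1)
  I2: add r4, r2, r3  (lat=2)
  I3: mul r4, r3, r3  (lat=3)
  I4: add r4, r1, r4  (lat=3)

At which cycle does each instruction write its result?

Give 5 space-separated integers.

I0 add r1: issue@1 deps=(None,None) exec_start@1 write@4
I1 add r3: issue@2 deps=(0,None) exec_start@4 write@5
I2 add r4: issue@3 deps=(None,1) exec_start@5 write@7
I3 mul r4: issue@4 deps=(1,1) exec_start@5 write@8
I4 add r4: issue@5 deps=(0,3) exec_start@8 write@11

Answer: 4 5 7 8 11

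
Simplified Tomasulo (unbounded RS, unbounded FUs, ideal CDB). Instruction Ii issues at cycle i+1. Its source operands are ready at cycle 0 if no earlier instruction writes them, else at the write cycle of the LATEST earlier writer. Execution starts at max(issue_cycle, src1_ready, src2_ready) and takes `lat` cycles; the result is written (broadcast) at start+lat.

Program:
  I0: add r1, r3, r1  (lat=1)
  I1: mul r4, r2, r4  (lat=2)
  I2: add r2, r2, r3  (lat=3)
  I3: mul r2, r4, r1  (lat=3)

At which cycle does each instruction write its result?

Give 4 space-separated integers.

Answer: 2 4 6 7

Derivation:
I0 add r1: issue@1 deps=(None,None) exec_start@1 write@2
I1 mul r4: issue@2 deps=(None,None) exec_start@2 write@4
I2 add r2: issue@3 deps=(None,None) exec_start@3 write@6
I3 mul r2: issue@4 deps=(1,0) exec_start@4 write@7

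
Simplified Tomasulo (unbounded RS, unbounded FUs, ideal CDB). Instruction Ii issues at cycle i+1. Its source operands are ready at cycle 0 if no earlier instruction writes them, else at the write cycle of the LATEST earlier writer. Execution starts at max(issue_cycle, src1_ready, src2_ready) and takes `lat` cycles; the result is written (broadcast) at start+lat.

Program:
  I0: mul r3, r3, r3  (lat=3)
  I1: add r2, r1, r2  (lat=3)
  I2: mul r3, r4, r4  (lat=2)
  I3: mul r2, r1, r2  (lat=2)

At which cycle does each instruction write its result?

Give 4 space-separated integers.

I0 mul r3: issue@1 deps=(None,None) exec_start@1 write@4
I1 add r2: issue@2 deps=(None,None) exec_start@2 write@5
I2 mul r3: issue@3 deps=(None,None) exec_start@3 write@5
I3 mul r2: issue@4 deps=(None,1) exec_start@5 write@7

Answer: 4 5 5 7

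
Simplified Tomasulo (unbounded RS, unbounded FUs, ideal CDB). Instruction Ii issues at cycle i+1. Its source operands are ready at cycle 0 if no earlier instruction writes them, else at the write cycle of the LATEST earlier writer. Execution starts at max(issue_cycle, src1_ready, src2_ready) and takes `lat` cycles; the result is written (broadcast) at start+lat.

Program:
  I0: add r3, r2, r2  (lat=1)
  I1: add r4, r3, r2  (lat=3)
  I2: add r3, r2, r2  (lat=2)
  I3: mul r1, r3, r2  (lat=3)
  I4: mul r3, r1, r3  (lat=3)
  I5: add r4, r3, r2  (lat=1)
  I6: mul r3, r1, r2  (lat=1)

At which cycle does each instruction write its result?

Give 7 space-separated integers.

Answer: 2 5 5 8 11 12 9

Derivation:
I0 add r3: issue@1 deps=(None,None) exec_start@1 write@2
I1 add r4: issue@2 deps=(0,None) exec_start@2 write@5
I2 add r3: issue@3 deps=(None,None) exec_start@3 write@5
I3 mul r1: issue@4 deps=(2,None) exec_start@5 write@8
I4 mul r3: issue@5 deps=(3,2) exec_start@8 write@11
I5 add r4: issue@6 deps=(4,None) exec_start@11 write@12
I6 mul r3: issue@7 deps=(3,None) exec_start@8 write@9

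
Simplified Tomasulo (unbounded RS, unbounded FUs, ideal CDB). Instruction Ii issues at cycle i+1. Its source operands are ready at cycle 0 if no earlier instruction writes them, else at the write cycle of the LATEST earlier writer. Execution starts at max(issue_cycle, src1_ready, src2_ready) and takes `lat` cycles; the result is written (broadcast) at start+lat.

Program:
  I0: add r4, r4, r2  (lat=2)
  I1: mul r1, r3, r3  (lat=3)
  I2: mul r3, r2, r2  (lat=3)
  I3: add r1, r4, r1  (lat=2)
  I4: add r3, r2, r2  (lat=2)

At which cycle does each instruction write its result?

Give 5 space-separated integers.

I0 add r4: issue@1 deps=(None,None) exec_start@1 write@3
I1 mul r1: issue@2 deps=(None,None) exec_start@2 write@5
I2 mul r3: issue@3 deps=(None,None) exec_start@3 write@6
I3 add r1: issue@4 deps=(0,1) exec_start@5 write@7
I4 add r3: issue@5 deps=(None,None) exec_start@5 write@7

Answer: 3 5 6 7 7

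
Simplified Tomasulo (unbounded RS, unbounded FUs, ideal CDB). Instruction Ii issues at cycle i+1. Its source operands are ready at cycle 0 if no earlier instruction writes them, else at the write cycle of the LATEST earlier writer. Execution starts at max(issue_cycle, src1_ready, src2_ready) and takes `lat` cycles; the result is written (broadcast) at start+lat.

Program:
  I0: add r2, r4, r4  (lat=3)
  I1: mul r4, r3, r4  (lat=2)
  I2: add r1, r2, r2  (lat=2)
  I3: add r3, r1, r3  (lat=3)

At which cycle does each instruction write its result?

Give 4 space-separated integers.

Answer: 4 4 6 9

Derivation:
I0 add r2: issue@1 deps=(None,None) exec_start@1 write@4
I1 mul r4: issue@2 deps=(None,None) exec_start@2 write@4
I2 add r1: issue@3 deps=(0,0) exec_start@4 write@6
I3 add r3: issue@4 deps=(2,None) exec_start@6 write@9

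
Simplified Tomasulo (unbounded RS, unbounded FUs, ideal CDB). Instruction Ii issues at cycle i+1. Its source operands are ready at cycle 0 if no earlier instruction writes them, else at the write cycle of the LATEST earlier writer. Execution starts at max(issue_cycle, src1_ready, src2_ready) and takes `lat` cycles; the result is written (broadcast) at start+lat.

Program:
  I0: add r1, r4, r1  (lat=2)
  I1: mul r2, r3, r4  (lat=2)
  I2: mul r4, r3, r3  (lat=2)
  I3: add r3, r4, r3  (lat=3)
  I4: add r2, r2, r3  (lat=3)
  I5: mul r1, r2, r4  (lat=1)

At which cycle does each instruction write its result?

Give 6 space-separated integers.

Answer: 3 4 5 8 11 12

Derivation:
I0 add r1: issue@1 deps=(None,None) exec_start@1 write@3
I1 mul r2: issue@2 deps=(None,None) exec_start@2 write@4
I2 mul r4: issue@3 deps=(None,None) exec_start@3 write@5
I3 add r3: issue@4 deps=(2,None) exec_start@5 write@8
I4 add r2: issue@5 deps=(1,3) exec_start@8 write@11
I5 mul r1: issue@6 deps=(4,2) exec_start@11 write@12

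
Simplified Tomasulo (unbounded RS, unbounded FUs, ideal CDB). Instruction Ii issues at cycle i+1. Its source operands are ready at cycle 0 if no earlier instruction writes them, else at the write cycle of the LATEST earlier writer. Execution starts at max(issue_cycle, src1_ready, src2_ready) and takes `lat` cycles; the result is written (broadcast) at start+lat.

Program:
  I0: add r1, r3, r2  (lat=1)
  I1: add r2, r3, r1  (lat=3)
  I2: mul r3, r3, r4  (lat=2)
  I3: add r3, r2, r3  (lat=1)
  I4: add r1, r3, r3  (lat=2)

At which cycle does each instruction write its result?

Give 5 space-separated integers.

I0 add r1: issue@1 deps=(None,None) exec_start@1 write@2
I1 add r2: issue@2 deps=(None,0) exec_start@2 write@5
I2 mul r3: issue@3 deps=(None,None) exec_start@3 write@5
I3 add r3: issue@4 deps=(1,2) exec_start@5 write@6
I4 add r1: issue@5 deps=(3,3) exec_start@6 write@8

Answer: 2 5 5 6 8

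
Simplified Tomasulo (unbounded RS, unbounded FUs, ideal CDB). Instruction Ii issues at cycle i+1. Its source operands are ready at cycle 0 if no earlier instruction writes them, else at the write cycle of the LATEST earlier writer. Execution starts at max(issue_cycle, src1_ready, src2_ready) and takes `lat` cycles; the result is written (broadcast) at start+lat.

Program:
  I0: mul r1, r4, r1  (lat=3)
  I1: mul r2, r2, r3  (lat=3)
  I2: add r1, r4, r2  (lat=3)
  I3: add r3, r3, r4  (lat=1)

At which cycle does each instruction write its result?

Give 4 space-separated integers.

Answer: 4 5 8 5

Derivation:
I0 mul r1: issue@1 deps=(None,None) exec_start@1 write@4
I1 mul r2: issue@2 deps=(None,None) exec_start@2 write@5
I2 add r1: issue@3 deps=(None,1) exec_start@5 write@8
I3 add r3: issue@4 deps=(None,None) exec_start@4 write@5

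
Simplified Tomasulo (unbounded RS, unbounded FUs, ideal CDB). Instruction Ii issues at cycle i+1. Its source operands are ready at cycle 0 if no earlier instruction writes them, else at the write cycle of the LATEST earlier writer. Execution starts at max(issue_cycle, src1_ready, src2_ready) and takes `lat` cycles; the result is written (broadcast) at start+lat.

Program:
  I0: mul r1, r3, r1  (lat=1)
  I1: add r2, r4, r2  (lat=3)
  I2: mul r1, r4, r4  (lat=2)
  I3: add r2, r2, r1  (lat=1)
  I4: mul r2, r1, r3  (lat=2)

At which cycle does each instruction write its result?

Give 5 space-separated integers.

I0 mul r1: issue@1 deps=(None,None) exec_start@1 write@2
I1 add r2: issue@2 deps=(None,None) exec_start@2 write@5
I2 mul r1: issue@3 deps=(None,None) exec_start@3 write@5
I3 add r2: issue@4 deps=(1,2) exec_start@5 write@6
I4 mul r2: issue@5 deps=(2,None) exec_start@5 write@7

Answer: 2 5 5 6 7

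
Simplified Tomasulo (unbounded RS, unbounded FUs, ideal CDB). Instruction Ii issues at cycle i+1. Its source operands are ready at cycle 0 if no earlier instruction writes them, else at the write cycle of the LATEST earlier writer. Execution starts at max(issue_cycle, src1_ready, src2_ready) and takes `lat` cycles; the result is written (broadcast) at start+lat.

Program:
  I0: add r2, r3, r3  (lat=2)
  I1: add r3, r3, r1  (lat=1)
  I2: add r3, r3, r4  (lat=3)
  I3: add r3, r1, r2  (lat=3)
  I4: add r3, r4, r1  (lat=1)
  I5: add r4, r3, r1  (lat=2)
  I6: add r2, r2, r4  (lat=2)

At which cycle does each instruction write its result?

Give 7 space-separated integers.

Answer: 3 3 6 7 6 8 10

Derivation:
I0 add r2: issue@1 deps=(None,None) exec_start@1 write@3
I1 add r3: issue@2 deps=(None,None) exec_start@2 write@3
I2 add r3: issue@3 deps=(1,None) exec_start@3 write@6
I3 add r3: issue@4 deps=(None,0) exec_start@4 write@7
I4 add r3: issue@5 deps=(None,None) exec_start@5 write@6
I5 add r4: issue@6 deps=(4,None) exec_start@6 write@8
I6 add r2: issue@7 deps=(0,5) exec_start@8 write@10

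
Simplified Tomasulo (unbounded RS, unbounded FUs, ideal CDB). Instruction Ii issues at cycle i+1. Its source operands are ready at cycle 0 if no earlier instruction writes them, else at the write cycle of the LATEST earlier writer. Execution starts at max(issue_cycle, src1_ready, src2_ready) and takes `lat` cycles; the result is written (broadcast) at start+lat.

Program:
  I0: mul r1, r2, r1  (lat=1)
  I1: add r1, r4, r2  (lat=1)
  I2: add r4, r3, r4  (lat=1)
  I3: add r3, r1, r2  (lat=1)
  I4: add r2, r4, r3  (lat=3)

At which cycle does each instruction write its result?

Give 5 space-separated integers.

Answer: 2 3 4 5 8

Derivation:
I0 mul r1: issue@1 deps=(None,None) exec_start@1 write@2
I1 add r1: issue@2 deps=(None,None) exec_start@2 write@3
I2 add r4: issue@3 deps=(None,None) exec_start@3 write@4
I3 add r3: issue@4 deps=(1,None) exec_start@4 write@5
I4 add r2: issue@5 deps=(2,3) exec_start@5 write@8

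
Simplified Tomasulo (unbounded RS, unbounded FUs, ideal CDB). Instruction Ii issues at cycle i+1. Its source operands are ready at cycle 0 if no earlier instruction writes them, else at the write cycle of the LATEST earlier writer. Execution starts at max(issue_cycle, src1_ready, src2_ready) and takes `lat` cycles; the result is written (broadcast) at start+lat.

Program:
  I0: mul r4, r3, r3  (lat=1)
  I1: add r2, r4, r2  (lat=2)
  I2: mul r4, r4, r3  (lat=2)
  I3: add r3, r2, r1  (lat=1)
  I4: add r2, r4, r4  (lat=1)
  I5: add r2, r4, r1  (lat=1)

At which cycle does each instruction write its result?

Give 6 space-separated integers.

I0 mul r4: issue@1 deps=(None,None) exec_start@1 write@2
I1 add r2: issue@2 deps=(0,None) exec_start@2 write@4
I2 mul r4: issue@3 deps=(0,None) exec_start@3 write@5
I3 add r3: issue@4 deps=(1,None) exec_start@4 write@5
I4 add r2: issue@5 deps=(2,2) exec_start@5 write@6
I5 add r2: issue@6 deps=(2,None) exec_start@6 write@7

Answer: 2 4 5 5 6 7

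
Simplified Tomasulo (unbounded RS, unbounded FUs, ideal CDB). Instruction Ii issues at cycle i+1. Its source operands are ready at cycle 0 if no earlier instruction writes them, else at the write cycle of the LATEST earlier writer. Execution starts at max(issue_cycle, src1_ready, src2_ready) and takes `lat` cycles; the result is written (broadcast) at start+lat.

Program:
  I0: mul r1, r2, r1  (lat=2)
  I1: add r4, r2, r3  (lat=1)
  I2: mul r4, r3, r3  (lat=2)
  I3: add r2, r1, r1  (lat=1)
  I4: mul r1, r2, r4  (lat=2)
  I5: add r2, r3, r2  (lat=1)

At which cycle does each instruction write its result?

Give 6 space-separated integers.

I0 mul r1: issue@1 deps=(None,None) exec_start@1 write@3
I1 add r4: issue@2 deps=(None,None) exec_start@2 write@3
I2 mul r4: issue@3 deps=(None,None) exec_start@3 write@5
I3 add r2: issue@4 deps=(0,0) exec_start@4 write@5
I4 mul r1: issue@5 deps=(3,2) exec_start@5 write@7
I5 add r2: issue@6 deps=(None,3) exec_start@6 write@7

Answer: 3 3 5 5 7 7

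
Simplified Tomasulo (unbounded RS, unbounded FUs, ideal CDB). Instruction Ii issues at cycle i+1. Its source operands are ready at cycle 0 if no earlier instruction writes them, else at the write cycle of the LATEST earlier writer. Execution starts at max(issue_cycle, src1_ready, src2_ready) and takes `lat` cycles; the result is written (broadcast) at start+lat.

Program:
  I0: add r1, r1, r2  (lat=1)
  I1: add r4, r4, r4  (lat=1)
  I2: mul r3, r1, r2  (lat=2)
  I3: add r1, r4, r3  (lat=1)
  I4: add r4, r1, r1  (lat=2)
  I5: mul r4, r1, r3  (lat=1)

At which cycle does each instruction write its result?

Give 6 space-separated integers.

I0 add r1: issue@1 deps=(None,None) exec_start@1 write@2
I1 add r4: issue@2 deps=(None,None) exec_start@2 write@3
I2 mul r3: issue@3 deps=(0,None) exec_start@3 write@5
I3 add r1: issue@4 deps=(1,2) exec_start@5 write@6
I4 add r4: issue@5 deps=(3,3) exec_start@6 write@8
I5 mul r4: issue@6 deps=(3,2) exec_start@6 write@7

Answer: 2 3 5 6 8 7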